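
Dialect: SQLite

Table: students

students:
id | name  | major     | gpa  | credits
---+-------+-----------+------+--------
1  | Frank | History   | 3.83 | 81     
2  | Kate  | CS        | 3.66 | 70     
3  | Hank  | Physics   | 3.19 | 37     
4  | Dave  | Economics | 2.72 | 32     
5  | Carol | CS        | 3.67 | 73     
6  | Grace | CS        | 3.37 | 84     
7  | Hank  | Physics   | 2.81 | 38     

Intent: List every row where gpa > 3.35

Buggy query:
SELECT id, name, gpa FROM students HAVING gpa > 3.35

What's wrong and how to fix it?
Bug: This is a non-aggregate query (no GROUP BY, no aggregates), so in SQLite the HAVING clause is invalid here; a row-level condition belongs in WHERE

Fix: Replace HAVING with WHERE since the condition applies to individual rows

Corrected query:
SELECT id, name, gpa FROM students WHERE gpa > 3.35

Result:
id | name  | gpa 
---+-------+-----
1  | Frank | 3.83
2  | Kate  | 3.66
5  | Carol | 3.67
6  | Grace | 3.37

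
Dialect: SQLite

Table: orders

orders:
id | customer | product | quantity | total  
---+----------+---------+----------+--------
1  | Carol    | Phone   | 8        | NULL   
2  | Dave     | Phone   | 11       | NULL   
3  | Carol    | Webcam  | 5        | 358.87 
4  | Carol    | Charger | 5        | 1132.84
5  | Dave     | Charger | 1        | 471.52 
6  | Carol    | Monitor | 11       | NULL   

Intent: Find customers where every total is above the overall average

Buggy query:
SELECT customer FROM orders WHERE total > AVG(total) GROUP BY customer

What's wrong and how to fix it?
Bug: AVG() is an aggregate; it can't sit directly in WHERE

Fix: Compute the overall average in a scalar subquery and compare each group's MIN against it in HAVING

Corrected query:
SELECT customer FROM orders GROUP BY customer HAVING MIN(total) > (SELECT AVG(total) FROM orders)

Result:
(no rows)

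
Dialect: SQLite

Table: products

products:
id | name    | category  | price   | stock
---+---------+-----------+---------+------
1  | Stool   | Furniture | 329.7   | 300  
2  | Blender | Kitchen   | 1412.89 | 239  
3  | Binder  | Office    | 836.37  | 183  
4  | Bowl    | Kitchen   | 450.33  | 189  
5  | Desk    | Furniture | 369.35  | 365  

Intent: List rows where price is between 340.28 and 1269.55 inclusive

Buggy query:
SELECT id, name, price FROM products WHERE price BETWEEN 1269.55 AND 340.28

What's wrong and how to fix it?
Bug: The bounds are reversed; BETWEEN a AND b requires a <= b to match anything

Fix: Write BETWEEN 340.28 AND 1269.55

Corrected query:
SELECT id, name, price FROM products WHERE price BETWEEN 340.28 AND 1269.55

Result:
id | name   | price 
---+--------+-------
3  | Binder | 836.37
4  | Bowl   | 450.33
5  | Desk   | 369.35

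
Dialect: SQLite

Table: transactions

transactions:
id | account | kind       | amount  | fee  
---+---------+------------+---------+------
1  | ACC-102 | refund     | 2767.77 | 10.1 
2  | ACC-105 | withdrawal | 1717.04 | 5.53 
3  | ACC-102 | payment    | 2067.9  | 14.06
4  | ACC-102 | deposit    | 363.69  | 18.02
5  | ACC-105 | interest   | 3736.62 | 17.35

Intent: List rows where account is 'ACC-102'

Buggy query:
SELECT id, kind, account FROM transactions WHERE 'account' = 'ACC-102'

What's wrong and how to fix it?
Bug: Single quotes denote string literals in SQL; the column name is being compared as a constant string

Fix: Reference the column as account without single quotes

Corrected query:
SELECT id, kind, account FROM transactions WHERE account = 'ACC-102'

Result:
id | kind    | account
---+---------+--------
1  | refund  | ACC-102
3  | payment | ACC-102
4  | deposit | ACC-102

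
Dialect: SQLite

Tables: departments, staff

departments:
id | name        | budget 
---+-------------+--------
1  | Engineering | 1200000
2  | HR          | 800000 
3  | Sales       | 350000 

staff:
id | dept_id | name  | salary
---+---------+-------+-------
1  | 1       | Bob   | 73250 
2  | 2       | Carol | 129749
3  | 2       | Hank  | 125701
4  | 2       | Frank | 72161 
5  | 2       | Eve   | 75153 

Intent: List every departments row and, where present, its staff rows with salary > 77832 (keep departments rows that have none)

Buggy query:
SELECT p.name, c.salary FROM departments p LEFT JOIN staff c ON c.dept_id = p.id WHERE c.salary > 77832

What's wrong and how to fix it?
Bug: Filtering c.salary in WHERE discards the NULL rows produced by LEFT JOIN, turning it into an inner join

Fix: Move the right-table condition into the ON clause so unmatched parents are kept

Corrected query:
SELECT p.name, c.salary FROM departments p LEFT JOIN staff c ON c.dept_id = p.id AND c.salary > 77832

Result:
name        | salary
------------+-------
Engineering | NULL  
HR          | 125701
HR          | 129749
Sales       | NULL  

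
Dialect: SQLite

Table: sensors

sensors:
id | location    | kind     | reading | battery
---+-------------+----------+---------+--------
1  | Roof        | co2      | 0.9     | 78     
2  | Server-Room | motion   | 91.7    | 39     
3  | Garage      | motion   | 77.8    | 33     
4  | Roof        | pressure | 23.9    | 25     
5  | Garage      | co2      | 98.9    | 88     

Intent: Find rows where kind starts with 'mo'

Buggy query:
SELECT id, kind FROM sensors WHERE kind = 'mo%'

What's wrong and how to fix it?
Bug: Wildcards only work with LIKE; '=' treats '%' as a literal character

Fix: Use LIKE for wildcard pattern matching

Corrected query:
SELECT id, kind FROM sensors WHERE kind LIKE 'mo%'

Result:
id | kind  
---+-------
2  | motion
3  | motion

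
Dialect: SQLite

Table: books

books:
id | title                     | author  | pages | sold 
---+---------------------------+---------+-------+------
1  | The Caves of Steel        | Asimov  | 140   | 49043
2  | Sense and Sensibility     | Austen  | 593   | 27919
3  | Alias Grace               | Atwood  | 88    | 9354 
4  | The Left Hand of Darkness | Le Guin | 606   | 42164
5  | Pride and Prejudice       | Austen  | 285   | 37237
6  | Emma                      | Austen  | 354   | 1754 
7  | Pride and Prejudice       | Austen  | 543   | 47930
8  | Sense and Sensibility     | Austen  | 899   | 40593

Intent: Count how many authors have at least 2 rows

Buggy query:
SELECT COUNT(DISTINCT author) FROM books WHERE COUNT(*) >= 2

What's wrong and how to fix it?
Bug: COUNT(*) cannot appear in WHERE; the per-group count doesn't exist yet

Fix: Group first with HAVING COUNT(*) >= 2, then COUNT the resulting groups

Corrected query:
SELECT COUNT(*) FROM (SELECT author FROM books GROUP BY author HAVING COUNT(*) >= 2)

Result:
COUNT(*)
--------
1       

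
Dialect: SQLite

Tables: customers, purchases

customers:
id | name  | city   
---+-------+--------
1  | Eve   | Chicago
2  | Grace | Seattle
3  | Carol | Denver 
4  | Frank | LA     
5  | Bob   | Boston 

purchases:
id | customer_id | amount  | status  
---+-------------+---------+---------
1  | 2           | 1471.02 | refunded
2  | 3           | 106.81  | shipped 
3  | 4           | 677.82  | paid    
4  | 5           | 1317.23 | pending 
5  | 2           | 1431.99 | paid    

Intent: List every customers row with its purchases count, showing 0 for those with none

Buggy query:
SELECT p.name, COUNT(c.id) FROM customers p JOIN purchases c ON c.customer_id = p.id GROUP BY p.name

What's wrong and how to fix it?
Bug: An inner join excludes parents with zero children

Fix: Switch to LEFT JOIN to retain unmatched parent rows

Corrected query:
SELECT p.name, COUNT(c.id) FROM customers p LEFT JOIN purchases c ON c.customer_id = p.id GROUP BY p.name

Result:
name  | COUNT(c.id)
------+------------
Bob   | 1          
Carol | 1          
Eve   | 0          
Frank | 1          
Grace | 2          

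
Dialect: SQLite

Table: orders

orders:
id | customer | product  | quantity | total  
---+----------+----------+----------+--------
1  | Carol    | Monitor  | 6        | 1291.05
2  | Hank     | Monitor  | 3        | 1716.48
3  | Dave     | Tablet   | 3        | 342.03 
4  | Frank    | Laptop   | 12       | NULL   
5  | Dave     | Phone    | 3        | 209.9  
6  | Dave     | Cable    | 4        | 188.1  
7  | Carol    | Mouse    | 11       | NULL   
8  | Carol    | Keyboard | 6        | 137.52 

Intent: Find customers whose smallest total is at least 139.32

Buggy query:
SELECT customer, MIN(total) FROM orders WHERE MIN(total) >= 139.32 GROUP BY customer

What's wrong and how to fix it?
Bug: Aggregates like MIN are computed per group after WHERE runs

Fix: Use HAVING for the per-group MIN condition

Corrected query:
SELECT customer, MIN(total) FROM orders GROUP BY customer HAVING MIN(total) >= 139.32

Result:
customer | MIN(total)
---------+-----------
Dave     | 188.1     
Hank     | 1716.48   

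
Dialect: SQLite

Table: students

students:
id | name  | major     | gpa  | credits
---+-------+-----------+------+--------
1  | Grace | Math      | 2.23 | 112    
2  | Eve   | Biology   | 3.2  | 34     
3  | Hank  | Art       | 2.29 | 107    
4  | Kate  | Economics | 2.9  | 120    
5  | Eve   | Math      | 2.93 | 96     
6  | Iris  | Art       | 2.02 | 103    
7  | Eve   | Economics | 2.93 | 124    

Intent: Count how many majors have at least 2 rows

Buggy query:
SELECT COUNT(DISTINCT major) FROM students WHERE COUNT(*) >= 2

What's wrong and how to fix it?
Bug: WHERE filters individual rows, not groups, so a group-level COUNT is invalid there

Fix: Use a subquery that GROUPs and filters with HAVING, then count its rows

Corrected query:
SELECT COUNT(*) FROM (SELECT major FROM students GROUP BY major HAVING COUNT(*) >= 2)

Result:
COUNT(*)
--------
3       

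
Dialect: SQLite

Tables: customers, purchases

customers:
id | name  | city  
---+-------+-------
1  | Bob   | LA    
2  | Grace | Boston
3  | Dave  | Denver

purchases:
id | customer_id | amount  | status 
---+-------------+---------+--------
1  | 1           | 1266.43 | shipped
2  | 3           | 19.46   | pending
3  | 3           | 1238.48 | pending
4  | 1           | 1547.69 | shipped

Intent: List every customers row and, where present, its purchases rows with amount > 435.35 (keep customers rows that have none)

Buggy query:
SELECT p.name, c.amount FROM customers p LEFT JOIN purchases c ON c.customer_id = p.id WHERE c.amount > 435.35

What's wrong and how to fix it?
Bug: A WHERE condition on the right-hand table after LEFT JOIN drops unmatched parents

Fix: Move the right-table condition into the ON clause so unmatched parents are kept

Corrected query:
SELECT p.name, c.amount FROM customers p LEFT JOIN purchases c ON c.customer_id = p.id AND c.amount > 435.35

Result:
name  | amount 
------+--------
Bob   | 1266.43
Bob   | 1547.69
Grace | NULL   
Dave  | 1238.48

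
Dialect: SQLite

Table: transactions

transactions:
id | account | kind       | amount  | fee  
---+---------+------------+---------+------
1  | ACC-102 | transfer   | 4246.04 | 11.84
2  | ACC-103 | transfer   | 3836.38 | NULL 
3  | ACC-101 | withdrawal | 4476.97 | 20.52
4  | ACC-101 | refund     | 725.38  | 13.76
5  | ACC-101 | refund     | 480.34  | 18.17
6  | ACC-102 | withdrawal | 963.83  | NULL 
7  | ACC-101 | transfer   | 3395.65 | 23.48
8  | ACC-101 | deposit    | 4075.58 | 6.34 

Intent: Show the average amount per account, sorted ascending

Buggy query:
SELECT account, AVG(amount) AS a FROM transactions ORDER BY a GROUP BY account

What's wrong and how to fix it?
Bug: ORDER BY appears before GROUP BY; SQL clause order requires GROUP BY first

Fix: Reorder: SELECT … FROM … GROUP BY … ORDER BY …

Corrected query:
SELECT account, AVG(amount) AS a FROM transactions GROUP BY account ORDER BY a

Result:
account | a       
--------+---------
ACC-102 | 2604.935
ACC-101 | 2630.784
ACC-103 | 3836.38 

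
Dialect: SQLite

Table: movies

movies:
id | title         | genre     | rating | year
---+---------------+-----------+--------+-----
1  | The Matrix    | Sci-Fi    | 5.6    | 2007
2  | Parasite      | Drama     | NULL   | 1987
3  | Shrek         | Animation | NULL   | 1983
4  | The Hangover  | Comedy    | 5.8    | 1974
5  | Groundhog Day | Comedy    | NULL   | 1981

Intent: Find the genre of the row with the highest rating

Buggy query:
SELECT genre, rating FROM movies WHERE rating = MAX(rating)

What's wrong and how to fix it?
Bug: WHERE is evaluated per row; an aggregate over the whole table isn't defined there

Fix: Wrap MAX in a scalar subquery so WHERE compares against a single value

Corrected query:
SELECT genre, rating FROM movies WHERE rating = (SELECT MAX(rating) FROM movies)

Result:
genre  | rating
-------+-------
Comedy | 5.8   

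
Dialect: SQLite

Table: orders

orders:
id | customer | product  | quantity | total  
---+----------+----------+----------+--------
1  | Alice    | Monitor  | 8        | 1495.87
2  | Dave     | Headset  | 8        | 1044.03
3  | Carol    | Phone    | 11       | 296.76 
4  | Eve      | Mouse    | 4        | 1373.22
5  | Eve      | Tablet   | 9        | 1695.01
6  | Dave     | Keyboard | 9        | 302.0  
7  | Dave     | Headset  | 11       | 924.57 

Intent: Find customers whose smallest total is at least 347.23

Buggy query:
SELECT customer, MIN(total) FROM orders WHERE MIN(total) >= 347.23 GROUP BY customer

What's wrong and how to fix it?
Bug: MIN() in WHERE is a misuse of aggregate

Fix: Use HAVING for the per-group MIN condition

Corrected query:
SELECT customer, MIN(total) FROM orders GROUP BY customer HAVING MIN(total) >= 347.23

Result:
customer | MIN(total)
---------+-----------
Alice    | 1495.87   
Eve      | 1373.22   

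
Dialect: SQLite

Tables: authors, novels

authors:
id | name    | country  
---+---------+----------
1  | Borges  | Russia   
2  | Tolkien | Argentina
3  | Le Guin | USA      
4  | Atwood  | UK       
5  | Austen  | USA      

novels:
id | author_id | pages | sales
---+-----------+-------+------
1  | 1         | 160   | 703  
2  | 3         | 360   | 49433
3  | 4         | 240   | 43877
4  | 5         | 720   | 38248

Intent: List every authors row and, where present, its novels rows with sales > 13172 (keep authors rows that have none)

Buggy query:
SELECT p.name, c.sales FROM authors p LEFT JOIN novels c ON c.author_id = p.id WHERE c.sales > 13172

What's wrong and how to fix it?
Bug: A WHERE condition on the right-hand table after LEFT JOIN drops unmatched parents

Fix: Put 'c.sales > 13172' in the JOIN's ON clause instead of WHERE

Corrected query:
SELECT p.name, c.sales FROM authors p LEFT JOIN novels c ON c.author_id = p.id AND c.sales > 13172

Result:
name    | sales
--------+------
Borges  | NULL 
Tolkien | NULL 
Le Guin | 49433
Atwood  | 43877
Austen  | 38248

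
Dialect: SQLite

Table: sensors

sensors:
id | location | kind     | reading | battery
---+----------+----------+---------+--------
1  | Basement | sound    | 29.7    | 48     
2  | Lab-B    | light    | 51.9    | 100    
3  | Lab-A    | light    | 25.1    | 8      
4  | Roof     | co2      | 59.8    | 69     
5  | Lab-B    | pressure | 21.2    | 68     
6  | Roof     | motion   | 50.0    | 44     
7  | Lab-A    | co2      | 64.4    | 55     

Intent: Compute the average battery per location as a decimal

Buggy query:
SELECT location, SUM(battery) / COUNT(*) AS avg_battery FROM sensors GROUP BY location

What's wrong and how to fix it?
Bug: SUM(battery) and COUNT(*) are both integers; the division truncates the fractional part

Fix: Cast one side to REAL so the division keeps the fractional part

Corrected query:
SELECT location, SUM(battery) * 1.0 / COUNT(*) AS avg_battery FROM sensors GROUP BY location

Result:
location | avg_battery
---------+------------
Basement | 48         
Lab-A    | 31.5       
Lab-B    | 84         
Roof     | 56.5       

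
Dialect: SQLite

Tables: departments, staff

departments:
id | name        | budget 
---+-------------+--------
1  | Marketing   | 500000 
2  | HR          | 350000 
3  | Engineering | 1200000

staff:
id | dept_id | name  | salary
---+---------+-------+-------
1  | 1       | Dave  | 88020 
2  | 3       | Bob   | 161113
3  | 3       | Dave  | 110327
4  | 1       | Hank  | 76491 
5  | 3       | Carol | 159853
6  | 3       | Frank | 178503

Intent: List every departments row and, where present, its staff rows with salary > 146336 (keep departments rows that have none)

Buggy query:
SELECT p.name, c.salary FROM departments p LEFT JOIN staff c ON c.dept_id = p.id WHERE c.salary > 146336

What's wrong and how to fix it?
Bug: Filtering c.salary in WHERE discards the NULL rows produced by LEFT JOIN, turning it into an inner join

Fix: Move the right-table condition into the ON clause so unmatched parents are kept

Corrected query:
SELECT p.name, c.salary FROM departments p LEFT JOIN staff c ON c.dept_id = p.id AND c.salary > 146336

Result:
name        | salary
------------+-------
Marketing   | NULL  
HR          | NULL  
Engineering | 159853
Engineering | 161113
Engineering | 178503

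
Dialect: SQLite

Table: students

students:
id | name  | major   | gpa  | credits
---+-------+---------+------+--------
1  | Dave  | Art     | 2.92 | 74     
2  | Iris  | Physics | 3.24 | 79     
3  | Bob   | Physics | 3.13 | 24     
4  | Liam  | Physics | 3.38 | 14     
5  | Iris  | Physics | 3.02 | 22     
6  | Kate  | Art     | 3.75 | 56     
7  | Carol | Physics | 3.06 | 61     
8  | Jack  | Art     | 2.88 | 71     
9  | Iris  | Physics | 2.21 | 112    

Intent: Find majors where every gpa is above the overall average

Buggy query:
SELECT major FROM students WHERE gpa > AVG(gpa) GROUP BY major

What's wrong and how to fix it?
Bug: WHERE evaluates per row before aggregation, so AVG() is unavailable

Fix: Use a subquery for AVG and a HAVING MIN(...) filter so the condition holds for every row in the group

Corrected query:
SELECT major FROM students GROUP BY major HAVING MIN(gpa) > (SELECT AVG(gpa) FROM students)

Result:
(no rows)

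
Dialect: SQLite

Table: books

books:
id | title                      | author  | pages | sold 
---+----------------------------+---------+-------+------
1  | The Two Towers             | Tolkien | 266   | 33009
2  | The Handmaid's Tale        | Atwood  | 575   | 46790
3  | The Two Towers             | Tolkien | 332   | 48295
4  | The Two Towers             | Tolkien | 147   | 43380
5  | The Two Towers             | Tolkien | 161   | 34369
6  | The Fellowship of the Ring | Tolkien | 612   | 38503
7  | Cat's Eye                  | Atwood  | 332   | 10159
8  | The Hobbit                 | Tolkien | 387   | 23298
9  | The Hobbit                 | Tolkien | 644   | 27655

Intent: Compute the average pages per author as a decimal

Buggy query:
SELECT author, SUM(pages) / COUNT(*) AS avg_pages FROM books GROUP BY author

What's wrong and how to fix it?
Bug: SUM(pages) and COUNT(*) are both integers; the division truncates the fractional part

Fix: Multiply by 1.0 (or CAST to REAL) to force floating-point division

Corrected query:
SELECT author, SUM(pages) * 1.0 / COUNT(*) AS avg_pages FROM books GROUP BY author

Result:
author  | avg_pages 
--------+-----------
Atwood  | 453.5     
Tolkien | 364.142857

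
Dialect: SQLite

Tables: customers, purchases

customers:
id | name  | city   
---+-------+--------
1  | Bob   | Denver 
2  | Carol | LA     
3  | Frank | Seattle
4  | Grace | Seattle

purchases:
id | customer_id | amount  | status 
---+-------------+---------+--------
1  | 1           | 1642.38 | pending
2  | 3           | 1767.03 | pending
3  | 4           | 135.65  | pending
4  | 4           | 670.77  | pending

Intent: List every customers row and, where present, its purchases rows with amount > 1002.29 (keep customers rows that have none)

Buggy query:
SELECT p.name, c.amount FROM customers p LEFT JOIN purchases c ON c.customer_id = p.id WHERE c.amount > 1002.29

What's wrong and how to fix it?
Bug: Filtering c.amount in WHERE discards the NULL rows produced by LEFT JOIN, turning it into an inner join

Fix: Put 'c.amount > 1002.29' in the JOIN's ON clause instead of WHERE

Corrected query:
SELECT p.name, c.amount FROM customers p LEFT JOIN purchases c ON c.customer_id = p.id AND c.amount > 1002.29

Result:
name  | amount 
------+--------
Bob   | 1642.38
Carol | NULL   
Frank | 1767.03
Grace | NULL   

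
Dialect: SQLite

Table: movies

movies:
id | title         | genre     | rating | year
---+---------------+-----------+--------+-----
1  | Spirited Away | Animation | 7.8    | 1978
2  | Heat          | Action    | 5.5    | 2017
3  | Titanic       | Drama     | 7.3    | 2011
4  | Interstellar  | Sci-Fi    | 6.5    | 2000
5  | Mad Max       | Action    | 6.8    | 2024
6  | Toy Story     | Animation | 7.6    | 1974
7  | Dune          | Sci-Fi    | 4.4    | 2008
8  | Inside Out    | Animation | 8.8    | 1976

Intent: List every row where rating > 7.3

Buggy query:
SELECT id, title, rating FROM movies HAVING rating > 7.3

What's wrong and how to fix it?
Bug: HAVING filters the output of aggregation, but this query has no GROUP BY and no aggregate functions, so SQLite rejects it (HAVING clause on a non-aggregate query); the condition here is per row

Fix: Use WHERE for row-level filtering

Corrected query:
SELECT id, title, rating FROM movies WHERE rating > 7.3

Result:
id | title         | rating
---+---------------+-------
1  | Spirited Away | 7.8   
6  | Toy Story     | 7.6   
8  | Inside Out    | 8.8   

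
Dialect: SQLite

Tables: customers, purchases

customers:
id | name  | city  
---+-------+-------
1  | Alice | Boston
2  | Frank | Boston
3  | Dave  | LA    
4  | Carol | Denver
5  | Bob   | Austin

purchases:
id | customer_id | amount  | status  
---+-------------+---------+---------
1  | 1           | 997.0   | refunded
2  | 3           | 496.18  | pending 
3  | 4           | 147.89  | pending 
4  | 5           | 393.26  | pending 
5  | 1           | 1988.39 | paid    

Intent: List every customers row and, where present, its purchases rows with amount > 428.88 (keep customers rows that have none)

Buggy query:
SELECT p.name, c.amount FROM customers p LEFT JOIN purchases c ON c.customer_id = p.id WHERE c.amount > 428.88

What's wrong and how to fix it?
Bug: A WHERE condition on the right-hand table after LEFT JOIN drops unmatched parents

Fix: Put 'c.amount > 428.88' in the JOIN's ON clause instead of WHERE

Corrected query:
SELECT p.name, c.amount FROM customers p LEFT JOIN purchases c ON c.customer_id = p.id AND c.amount > 428.88

Result:
name  | amount 
------+--------
Alice | 997    
Alice | 1988.39
Frank | NULL   
Dave  | 496.18 
Carol | NULL   
Bob   | NULL   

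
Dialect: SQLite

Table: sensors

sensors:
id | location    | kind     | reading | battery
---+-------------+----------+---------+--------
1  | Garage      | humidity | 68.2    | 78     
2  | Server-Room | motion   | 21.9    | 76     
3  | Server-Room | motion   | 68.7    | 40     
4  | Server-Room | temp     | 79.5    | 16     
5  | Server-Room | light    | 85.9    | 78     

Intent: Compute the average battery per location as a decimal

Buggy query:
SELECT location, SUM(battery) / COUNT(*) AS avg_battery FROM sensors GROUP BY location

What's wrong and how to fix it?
Bug: SUM(battery) and COUNT(*) are both integers; the division truncates the fractional part

Fix: Cast one side to REAL so the division keeps the fractional part

Corrected query:
SELECT location, SUM(battery) * 1.0 / COUNT(*) AS avg_battery FROM sensors GROUP BY location

Result:
location    | avg_battery
------------+------------
Garage      | 78         
Server-Room | 52.5       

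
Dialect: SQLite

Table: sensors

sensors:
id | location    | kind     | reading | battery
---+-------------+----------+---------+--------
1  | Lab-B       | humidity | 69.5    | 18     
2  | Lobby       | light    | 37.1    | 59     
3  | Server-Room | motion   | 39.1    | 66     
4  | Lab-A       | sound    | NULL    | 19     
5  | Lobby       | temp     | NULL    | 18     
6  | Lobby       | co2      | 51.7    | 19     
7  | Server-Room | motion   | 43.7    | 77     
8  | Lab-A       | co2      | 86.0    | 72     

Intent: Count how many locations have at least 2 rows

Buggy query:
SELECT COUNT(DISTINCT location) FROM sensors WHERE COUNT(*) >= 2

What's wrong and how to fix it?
Bug: COUNT(*) cannot appear in WHERE; the per-group count doesn't exist yet

Fix: Group first with HAVING COUNT(*) >= 2, then COUNT the resulting groups

Corrected query:
SELECT COUNT(*) FROM (SELECT location FROM sensors GROUP BY location HAVING COUNT(*) >= 2)

Result:
COUNT(*)
--------
3       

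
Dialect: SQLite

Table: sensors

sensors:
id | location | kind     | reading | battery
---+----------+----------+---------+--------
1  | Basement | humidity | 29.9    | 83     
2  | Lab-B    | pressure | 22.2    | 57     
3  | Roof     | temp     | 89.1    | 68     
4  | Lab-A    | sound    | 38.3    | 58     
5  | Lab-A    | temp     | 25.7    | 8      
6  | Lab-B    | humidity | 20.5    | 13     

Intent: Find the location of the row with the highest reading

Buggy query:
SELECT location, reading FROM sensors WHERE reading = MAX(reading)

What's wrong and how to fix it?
Bug: MAX(reading) is an aggregate and cannot be used directly in WHERE

Fix: Use a subquery: WHERE reading = (SELECT MAX(reading) FROM sensors)

Corrected query:
SELECT location, reading FROM sensors WHERE reading = (SELECT MAX(reading) FROM sensors)

Result:
location | reading
---------+--------
Roof     | 89.1   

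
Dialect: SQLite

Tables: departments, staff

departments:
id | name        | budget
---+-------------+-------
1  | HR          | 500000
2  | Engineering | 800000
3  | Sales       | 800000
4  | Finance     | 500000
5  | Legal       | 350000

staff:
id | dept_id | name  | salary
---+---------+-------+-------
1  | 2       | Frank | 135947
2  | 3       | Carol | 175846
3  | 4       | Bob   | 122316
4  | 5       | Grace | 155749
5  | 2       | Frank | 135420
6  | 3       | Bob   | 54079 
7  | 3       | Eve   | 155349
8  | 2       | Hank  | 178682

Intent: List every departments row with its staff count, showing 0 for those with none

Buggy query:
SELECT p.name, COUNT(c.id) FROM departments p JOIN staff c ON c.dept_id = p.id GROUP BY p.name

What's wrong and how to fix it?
Bug: INNER JOIN drops departments rows that have no matching staff rows

Fix: Use LEFT JOIN so parents without children still appear (COUNT(c.id) gives 0)

Corrected query:
SELECT p.name, COUNT(c.id) FROM departments p LEFT JOIN staff c ON c.dept_id = p.id GROUP BY p.name

Result:
name        | COUNT(c.id)
------------+------------
Engineering | 3          
Finance     | 1          
HR          | 0          
Legal       | 1          
Sales       | 3          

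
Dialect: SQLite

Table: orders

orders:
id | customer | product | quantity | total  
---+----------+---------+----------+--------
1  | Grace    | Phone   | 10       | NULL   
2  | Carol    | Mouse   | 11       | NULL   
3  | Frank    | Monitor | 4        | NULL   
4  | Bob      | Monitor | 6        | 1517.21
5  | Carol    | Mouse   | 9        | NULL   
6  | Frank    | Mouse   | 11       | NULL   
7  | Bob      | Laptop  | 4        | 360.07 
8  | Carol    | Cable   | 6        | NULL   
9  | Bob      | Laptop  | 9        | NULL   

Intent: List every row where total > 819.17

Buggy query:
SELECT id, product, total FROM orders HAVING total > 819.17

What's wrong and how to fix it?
Bug: HAVING filters the output of aggregation, but this query has no GROUP BY and no aggregate functions, so SQLite rejects it (HAVING clause on a non-aggregate query); the condition here is per row

Fix: Use WHERE for row-level filtering

Corrected query:
SELECT id, product, total FROM orders WHERE total > 819.17

Result:
id | product | total  
---+---------+--------
4  | Monitor | 1517.21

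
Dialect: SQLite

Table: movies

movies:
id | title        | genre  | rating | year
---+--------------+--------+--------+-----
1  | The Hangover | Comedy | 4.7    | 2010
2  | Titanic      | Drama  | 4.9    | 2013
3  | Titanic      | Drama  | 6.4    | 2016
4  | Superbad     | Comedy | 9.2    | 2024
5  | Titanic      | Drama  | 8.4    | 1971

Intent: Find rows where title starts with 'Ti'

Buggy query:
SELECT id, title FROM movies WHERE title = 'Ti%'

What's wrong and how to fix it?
Bug: '=' compares the literal string including the % character; pattern matching needs LIKE

Fix: Use LIKE for wildcard pattern matching

Corrected query:
SELECT id, title FROM movies WHERE title LIKE 'Ti%'

Result:
id | title  
---+--------
2  | Titanic
3  | Titanic
5  | Titanic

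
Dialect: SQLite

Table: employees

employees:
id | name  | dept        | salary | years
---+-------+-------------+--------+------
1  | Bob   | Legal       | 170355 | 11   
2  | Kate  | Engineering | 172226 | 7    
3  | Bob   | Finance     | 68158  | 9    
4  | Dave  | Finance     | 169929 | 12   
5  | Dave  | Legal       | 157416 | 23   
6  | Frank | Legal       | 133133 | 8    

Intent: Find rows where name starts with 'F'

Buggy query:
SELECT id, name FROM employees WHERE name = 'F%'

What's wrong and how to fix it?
Bug: Wildcards only work with LIKE; '=' treats '%' as a literal character

Fix: Use LIKE for wildcard pattern matching

Corrected query:
SELECT id, name FROM employees WHERE name LIKE 'F%'

Result:
id | name 
---+------
6  | Frank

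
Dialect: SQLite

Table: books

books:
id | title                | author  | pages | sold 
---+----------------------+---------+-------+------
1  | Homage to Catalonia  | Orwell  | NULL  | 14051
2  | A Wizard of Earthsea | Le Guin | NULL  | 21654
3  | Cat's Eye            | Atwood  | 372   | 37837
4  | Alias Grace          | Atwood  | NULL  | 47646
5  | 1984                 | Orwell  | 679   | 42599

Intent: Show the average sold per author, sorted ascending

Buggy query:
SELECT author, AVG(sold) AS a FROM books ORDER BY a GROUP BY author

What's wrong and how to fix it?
Bug: ORDER BY appears before GROUP BY; SQL clause order requires GROUP BY first

Fix: Reorder: SELECT … FROM … GROUP BY … ORDER BY …

Corrected query:
SELECT author, AVG(sold) AS a FROM books GROUP BY author ORDER BY a

Result:
author  | a      
--------+--------
Le Guin | 21654  
Orwell  | 28325  
Atwood  | 42741.5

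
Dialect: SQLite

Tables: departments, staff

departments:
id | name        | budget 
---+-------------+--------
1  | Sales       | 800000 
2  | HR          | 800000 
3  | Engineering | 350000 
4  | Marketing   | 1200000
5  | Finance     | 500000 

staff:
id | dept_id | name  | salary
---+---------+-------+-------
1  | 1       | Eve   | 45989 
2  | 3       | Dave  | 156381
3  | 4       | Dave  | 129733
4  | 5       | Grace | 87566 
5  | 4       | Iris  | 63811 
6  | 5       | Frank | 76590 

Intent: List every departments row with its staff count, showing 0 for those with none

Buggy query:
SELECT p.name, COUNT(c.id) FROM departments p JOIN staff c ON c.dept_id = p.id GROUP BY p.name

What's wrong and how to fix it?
Bug: An inner join excludes parents with zero children

Fix: Switch to LEFT JOIN to retain unmatched parent rows

Corrected query:
SELECT p.name, COUNT(c.id) FROM departments p LEFT JOIN staff c ON c.dept_id = p.id GROUP BY p.name

Result:
name        | COUNT(c.id)
------------+------------
Engineering | 1          
Finance     | 2          
HR          | 0          
Marketing   | 2          
Sales       | 1          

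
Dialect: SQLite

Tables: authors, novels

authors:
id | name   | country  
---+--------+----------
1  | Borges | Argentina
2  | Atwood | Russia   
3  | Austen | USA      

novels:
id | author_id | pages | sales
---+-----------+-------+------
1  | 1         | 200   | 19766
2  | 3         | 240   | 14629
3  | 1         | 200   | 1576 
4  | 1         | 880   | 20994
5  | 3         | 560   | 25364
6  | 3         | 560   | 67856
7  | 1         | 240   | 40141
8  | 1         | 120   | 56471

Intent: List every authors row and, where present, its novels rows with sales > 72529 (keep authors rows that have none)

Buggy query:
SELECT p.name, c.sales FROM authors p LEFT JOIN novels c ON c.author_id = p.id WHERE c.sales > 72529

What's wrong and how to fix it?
Bug: Filtering c.sales in WHERE discards the NULL rows produced by LEFT JOIN, turning it into an inner join

Fix: Put 'c.sales > 72529' in the JOIN's ON clause instead of WHERE

Corrected query:
SELECT p.name, c.sales FROM authors p LEFT JOIN novels c ON c.author_id = p.id AND c.sales > 72529

Result:
name   | sales
-------+------
Borges | NULL 
Atwood | NULL 
Austen | NULL 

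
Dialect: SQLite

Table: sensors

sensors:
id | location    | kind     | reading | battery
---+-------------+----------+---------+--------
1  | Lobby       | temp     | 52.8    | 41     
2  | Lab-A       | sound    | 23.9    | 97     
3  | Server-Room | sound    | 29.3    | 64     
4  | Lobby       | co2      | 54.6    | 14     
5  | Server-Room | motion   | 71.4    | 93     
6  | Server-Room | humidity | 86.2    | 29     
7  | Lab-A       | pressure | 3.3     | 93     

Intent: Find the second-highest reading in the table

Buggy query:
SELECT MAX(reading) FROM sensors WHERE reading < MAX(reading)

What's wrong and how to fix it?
Bug: MAX(reading) on the right of the comparison is an aggregate-in-WHERE error

Fix: Compute the overall MAX in a subquery, then take MAX of rows below it

Corrected query:
SELECT MAX(reading) FROM sensors WHERE reading < (SELECT MAX(reading) FROM sensors)

Result:
MAX(reading)
------------
71.4        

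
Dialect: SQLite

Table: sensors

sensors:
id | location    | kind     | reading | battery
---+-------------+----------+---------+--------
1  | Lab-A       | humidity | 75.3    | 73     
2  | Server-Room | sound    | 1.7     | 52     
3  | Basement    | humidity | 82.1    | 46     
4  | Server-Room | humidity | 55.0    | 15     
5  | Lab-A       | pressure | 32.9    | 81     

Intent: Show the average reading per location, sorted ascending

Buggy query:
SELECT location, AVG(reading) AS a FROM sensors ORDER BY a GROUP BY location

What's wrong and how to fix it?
Bug: GROUP BY must precede ORDER BY

Fix: Move ORDER BY to the end, after GROUP BY

Corrected query:
SELECT location, AVG(reading) AS a FROM sensors GROUP BY location ORDER BY a

Result:
location    | a    
------------+------
Server-Room | 28.35
Lab-A       | 54.1 
Basement    | 82.1 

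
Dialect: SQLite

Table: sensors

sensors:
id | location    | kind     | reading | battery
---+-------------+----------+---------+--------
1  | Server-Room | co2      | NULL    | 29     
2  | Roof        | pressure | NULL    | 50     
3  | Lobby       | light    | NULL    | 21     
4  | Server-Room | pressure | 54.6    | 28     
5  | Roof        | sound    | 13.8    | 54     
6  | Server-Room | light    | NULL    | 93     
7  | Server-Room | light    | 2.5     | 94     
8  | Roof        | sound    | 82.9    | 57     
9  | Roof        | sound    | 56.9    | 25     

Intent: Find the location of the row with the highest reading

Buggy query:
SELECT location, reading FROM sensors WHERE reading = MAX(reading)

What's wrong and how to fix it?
Bug: MAX(reading) is an aggregate and cannot be used directly in WHERE

Fix: Wrap MAX in a scalar subquery so WHERE compares against a single value

Corrected query:
SELECT location, reading FROM sensors WHERE reading = (SELECT MAX(reading) FROM sensors)

Result:
location | reading
---------+--------
Roof     | 82.9   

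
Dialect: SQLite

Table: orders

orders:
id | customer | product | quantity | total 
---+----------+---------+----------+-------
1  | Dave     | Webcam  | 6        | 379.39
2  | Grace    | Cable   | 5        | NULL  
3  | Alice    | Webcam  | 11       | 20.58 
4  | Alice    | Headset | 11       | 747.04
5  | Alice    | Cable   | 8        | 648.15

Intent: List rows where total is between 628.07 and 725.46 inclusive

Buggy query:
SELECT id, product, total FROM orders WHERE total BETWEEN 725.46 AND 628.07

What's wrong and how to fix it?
Bug: BETWEEN expects the lower bound first; with 725.46 AND 628.07 the range is empty

Fix: Write BETWEEN 628.07 AND 725.46

Corrected query:
SELECT id, product, total FROM orders WHERE total BETWEEN 628.07 AND 725.46

Result:
id | product | total 
---+---------+-------
5  | Cable   | 648.15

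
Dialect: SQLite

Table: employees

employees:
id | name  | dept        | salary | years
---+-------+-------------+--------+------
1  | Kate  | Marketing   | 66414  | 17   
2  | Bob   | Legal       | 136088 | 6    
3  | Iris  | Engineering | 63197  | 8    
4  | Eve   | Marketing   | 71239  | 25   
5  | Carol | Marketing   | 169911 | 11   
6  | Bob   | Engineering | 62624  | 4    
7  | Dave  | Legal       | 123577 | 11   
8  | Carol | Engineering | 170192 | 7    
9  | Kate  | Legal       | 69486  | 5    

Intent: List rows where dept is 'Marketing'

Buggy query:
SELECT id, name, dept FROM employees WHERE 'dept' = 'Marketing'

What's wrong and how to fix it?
Bug: Single quotes denote string literals in SQL; the column name is being compared as a constant string

Fix: Remove the quotes around the column name (or use double quotes for an identifier)

Corrected query:
SELECT id, name, dept FROM employees WHERE dept = 'Marketing'

Result:
id | name  | dept     
---+-------+----------
1  | Kate  | Marketing
4  | Eve   | Marketing
5  | Carol | Marketing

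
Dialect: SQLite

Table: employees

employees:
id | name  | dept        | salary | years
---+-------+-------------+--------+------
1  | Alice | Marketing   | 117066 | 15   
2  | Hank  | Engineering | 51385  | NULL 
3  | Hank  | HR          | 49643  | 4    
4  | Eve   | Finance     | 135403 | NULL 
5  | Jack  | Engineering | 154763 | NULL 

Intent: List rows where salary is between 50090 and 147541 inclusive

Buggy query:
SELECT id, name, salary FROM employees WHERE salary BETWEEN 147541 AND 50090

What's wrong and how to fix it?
Bug: BETWEEN expects the lower bound first; with 147541 AND 50090 the range is empty

Fix: Write BETWEEN 50090 AND 147541

Corrected query:
SELECT id, name, salary FROM employees WHERE salary BETWEEN 50090 AND 147541

Result:
id | name  | salary
---+-------+-------
1  | Alice | 117066
2  | Hank  | 51385 
4  | Eve   | 135403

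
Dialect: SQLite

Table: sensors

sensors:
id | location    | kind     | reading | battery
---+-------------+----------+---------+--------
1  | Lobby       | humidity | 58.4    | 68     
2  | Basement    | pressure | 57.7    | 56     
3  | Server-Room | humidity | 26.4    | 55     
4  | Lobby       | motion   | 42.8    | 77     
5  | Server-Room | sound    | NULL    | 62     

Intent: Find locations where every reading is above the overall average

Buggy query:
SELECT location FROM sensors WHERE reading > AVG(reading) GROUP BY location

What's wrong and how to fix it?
Bug: AVG() is an aggregate; it can't sit directly in WHERE

Fix: Compute the overall average in a scalar subquery and compare each group's MIN against it in HAVING

Corrected query:
SELECT location FROM sensors GROUP BY location HAVING MIN(reading) > (SELECT AVG(reading) FROM sensors)

Result:
location
--------
Basement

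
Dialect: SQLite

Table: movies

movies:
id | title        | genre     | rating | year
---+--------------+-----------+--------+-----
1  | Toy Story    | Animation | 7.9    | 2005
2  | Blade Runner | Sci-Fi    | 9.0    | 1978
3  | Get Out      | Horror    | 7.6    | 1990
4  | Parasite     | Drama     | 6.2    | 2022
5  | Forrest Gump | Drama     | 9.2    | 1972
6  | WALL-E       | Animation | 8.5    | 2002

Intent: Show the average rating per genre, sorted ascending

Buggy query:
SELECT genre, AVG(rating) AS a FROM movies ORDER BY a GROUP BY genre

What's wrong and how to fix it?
Bug: ORDER BY appears before GROUP BY; SQL clause order requires GROUP BY first

Fix: Reorder: SELECT … FROM … GROUP BY … ORDER BY …

Corrected query:
SELECT genre, AVG(rating) AS a FROM movies GROUP BY genre ORDER BY a

Result:
genre     | a  
----------+----
Horror    | 7.6
Drama     | 7.7
Animation | 8.2
Sci-Fi    | 9  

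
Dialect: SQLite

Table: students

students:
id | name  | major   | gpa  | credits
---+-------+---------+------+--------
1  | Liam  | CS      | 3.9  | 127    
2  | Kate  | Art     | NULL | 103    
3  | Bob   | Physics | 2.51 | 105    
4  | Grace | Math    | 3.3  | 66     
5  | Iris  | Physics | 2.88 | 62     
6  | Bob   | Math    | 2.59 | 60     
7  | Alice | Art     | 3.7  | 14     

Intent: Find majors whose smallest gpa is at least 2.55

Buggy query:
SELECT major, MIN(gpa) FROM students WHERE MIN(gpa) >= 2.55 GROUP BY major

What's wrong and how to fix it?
Bug: Aggregates like MIN are computed per group after WHERE runs

Fix: Use HAVING for the per-group MIN condition

Corrected query:
SELECT major, MIN(gpa) FROM students GROUP BY major HAVING MIN(gpa) >= 2.55

Result:
major | MIN(gpa)
------+---------
Art   | 3.7     
CS    | 3.9     
Math  | 2.59    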